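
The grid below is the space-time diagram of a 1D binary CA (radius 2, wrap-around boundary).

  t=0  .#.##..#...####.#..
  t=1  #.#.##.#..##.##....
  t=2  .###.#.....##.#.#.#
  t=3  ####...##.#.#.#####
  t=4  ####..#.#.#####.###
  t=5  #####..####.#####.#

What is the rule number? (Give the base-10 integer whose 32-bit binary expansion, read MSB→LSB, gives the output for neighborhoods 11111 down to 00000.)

  nb #####: next=#  (t=3,i=0, bit31=1)
  nb ####.: next=#  (t=0,i=13, bit30=1)
  nb ###.#: next=#  (t=0,i=14, bit29=1)
  nb ###..: next=#  (t=3,i=3, bit28=1)
  nb ##.##: next=#  (t=1,i=12, bit27=1)
  nb ##.#.: next=.  (t=0,i=15, bit26=0)
  nb ##..#: next=#  (t=0,i=5, bit25=1)
  nb ##...: next=.  (t=1,i=15, bit24=0)
  nb #.###: next=#  (t=2,i=1, bit23=1)
  nb #.##.: next=.  (t=0,i=3, bit22=0)
  nb #.#.#: next=#  (t=1,i=2, bit21=1)
  nb #.#..: next=.  (t=0,i=16, bit20=0)
  nb #..##: next=.  (t=1,i=9, bit19=0)
  nb #..#.: next=.  (t=0,i=6, bit18=0)
  nb #...#: next=.  (t=0,i=9, bit17=0)
  nb #....: next=#  (t=1,i=16, bit16=1)
  nb .####: next=.  (t=0,i=12, bit15=0)
  nb .###.: next=#  (t=2,i=2, bit14=1)
  nb .##.#: next=#  (t=1,i=5, bit13=1)
  nb .##..: next=#  (t=0,i=4, bit12=1)
  nb .#.##: next=#  (t=0,i=2, bit11=1)
  nb .#.#.: next=#  (t=1,i=1, bit10=1)
  nb .#..#: next=.  (t=1,i=8, bit9=0)
  nb .#...: next=.  (t=0,i=8, bit8=0)
  nb ..###: next=#  (t=0,i=11, bit7=1)
  nb ..##.: next=.  (t=1,i=10, bit6=0)
  nb ..#.#: next=.  (t=0,i=1, bit5=0)
  nb ..#..: next=#  (t=0,i=7, bit4=1)
  nb ...##: next=#  (t=0,i=10, bit3=1)
  nb ...#.: next=#  (t=0,i=0, bit2=1)
  nb ....#: next=.  (t=1,i=17, bit1=0)
  nb .....: next=#  (t=2,i=8, bit0=1)
  bits 11111010101000010111110010011101 = 4204887197

4204887197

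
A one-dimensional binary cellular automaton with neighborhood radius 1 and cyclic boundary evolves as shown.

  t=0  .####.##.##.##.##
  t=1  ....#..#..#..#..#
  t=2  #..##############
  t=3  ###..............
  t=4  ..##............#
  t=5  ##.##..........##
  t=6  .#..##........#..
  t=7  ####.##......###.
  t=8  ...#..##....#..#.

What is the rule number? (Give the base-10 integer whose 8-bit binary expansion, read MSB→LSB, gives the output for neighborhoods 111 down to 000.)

86

  nb ###: next=.  (t=0,i=2, bit7=0)
  nb ##.: next=#  (t=0,i=4, bit6=1)
  nb #.#: next=.  (t=0,i=0, bit5=0)
  nb #..: next=#  (t=1,i=0, bit4=1)
  nb .##: next=.  (t=0,i=1, bit3=0)
  nb .#.: next=#  (t=1,i=4, bit2=1)
  nb ..#: next=#  (t=1,i=3, bit1=1)
  nb ...: next=.  (t=1,i=1, bit0=0)
  bits 01010110 = 86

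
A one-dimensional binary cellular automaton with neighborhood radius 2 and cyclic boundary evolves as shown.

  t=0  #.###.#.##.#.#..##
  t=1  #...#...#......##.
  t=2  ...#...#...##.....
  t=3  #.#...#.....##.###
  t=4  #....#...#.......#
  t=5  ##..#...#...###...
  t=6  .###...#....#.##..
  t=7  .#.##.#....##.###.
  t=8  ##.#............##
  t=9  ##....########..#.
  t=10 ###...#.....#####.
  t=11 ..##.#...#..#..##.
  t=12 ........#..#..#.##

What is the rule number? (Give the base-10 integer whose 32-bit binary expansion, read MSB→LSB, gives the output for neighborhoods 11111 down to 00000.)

1934364837

  nb #####: next=.  (t=9,i=8, bit31=0)
  nb ####.: next=#  (t=3,i=17, bit30=1)
  nb ###.#: next=#  (t=0,i=0, bit29=1)
  nb ###..: next=#  (t=5,i=14, bit28=1)
  nb ##.##: next=.  (t=0,i=1, bit27=0)
  nb ##.#.: next=.  (t=0,i=5, bit26=0)
  nb ##..#: next=#  (t=5,i=2, bit25=1)
  nb ##...: next=#  (t=2,i=13, bit24=1)
  nb #.###: next=.  (t=0,i=2, bit23=0)
  nb #.##.: next=#  (t=0,i=8, bit22=1)
  nb #.#.#: next=.  (t=0,i=6, bit21=0)
  nb #.#..: next=.  (t=0,i=13, bit20=0)
  nb #..##: next=#  (t=0,i=15, bit19=1)
  nb #..#.: next=#  (t=5,i=3, bit18=1)
  nb #...#: next=.  (t=1,i=2, bit17=0)
  nb #....: next=.  (t=1,i=10, bit16=0)
  nb .####: next=.  (t=3,i=16, bit15=0)
  nb .###.: next=.  (t=0,i=3, bit14=0)
  nb .##.#: next=.  (t=0,i=9, bit13=0)
  nb .##..: next=#  (t=2,i=12, bit12=1)
  nb .#.##: next=.  (t=0,i=7, bit11=0)
  nb .#.#.: next=.  (t=0,i=12, bit10=0)
  nb .#..#: next=.  (t=0,i=14, bit9=0)
  nb .#...: next=.  (t=1,i=1, bit8=0)
  nb ..###: next=#  (t=0,i=16, bit7=1)
  nb ..##.: next=.  (t=1,i=15, bit6=0)
  nb ..#.#: next=#  (t=6,i=12, bit5=1)
  nb ..#..: next=.  (t=1,i=4, bit4=0)
  nb ...##: next=.  (t=1,i=14, bit3=0)
  nb ...#.: next=#  (t=1,i=3, bit2=1)
  nb ....#: next=.  (t=1,i=13, bit1=0)
  nb .....: next=#  (t=1,i=11, bit0=1)
  bits 01110011010011000001000010100101 = 1934364837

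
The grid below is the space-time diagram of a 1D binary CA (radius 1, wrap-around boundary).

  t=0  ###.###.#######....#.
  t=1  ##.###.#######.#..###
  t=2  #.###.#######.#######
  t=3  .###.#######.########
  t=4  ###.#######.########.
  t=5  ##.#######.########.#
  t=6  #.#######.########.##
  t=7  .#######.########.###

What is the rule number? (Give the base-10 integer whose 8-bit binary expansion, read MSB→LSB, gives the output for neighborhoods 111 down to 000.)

  ###|#  b7=1 t=0,i=1
  ##.|.  b6=0 t=0,i=2
  #.#|#  b5=1 t=0,i=3
  #..|#  b4=1 t=0,i=15
  .##|#  b3=1 t=0,i=0
  .#.|#  b2=1 t=0,i=19
  ..#|#  b1=1 t=0,i=18
  ...|.  b0=0 t=0,i=16
  bits 10111110 = 190

190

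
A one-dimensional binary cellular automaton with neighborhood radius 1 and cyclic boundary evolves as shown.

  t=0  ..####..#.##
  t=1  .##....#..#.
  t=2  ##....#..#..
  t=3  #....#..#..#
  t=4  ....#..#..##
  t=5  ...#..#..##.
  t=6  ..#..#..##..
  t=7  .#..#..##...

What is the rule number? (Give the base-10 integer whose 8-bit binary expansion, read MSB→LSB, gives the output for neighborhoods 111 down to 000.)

10

  nb ###: next=.  (t=0,i=3, bit7=0)
  nb ##.: next=.  (t=0,i=5, bit6=0)
  nb #.#: next=.  (t=0,i=9, bit5=0)
  nb #..: next=.  (t=0,i=0, bit4=0)
  nb .##: next=#  (t=0,i=2, bit3=1)
  nb .#.: next=.  (t=0,i=8, bit2=0)
  nb ..#: next=#  (t=0,i=1, bit1=1)
  nb ...: next=.  (t=1,i=4, bit0=0)
  bits 00001010 = 10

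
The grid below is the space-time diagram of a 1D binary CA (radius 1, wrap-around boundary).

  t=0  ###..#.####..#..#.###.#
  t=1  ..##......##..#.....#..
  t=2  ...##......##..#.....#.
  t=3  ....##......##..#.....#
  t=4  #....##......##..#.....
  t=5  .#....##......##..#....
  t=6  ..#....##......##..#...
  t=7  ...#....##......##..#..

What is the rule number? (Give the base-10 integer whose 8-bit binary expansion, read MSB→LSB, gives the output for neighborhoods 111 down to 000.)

  [7] ### => .  t=0,i=0
  [6] ##. => #  t=0,i=2
  [5] #.# => .  t=0,i=6
  [4] #.. => #  t=0,i=3
  [3] .## => .  t=0,i=7
  [2] .#. => .  t=0,i=5
  [1] ..# => .  t=0,i=4
  [0] ... => .  t=1,i=0
  bits 01010000 = 80

80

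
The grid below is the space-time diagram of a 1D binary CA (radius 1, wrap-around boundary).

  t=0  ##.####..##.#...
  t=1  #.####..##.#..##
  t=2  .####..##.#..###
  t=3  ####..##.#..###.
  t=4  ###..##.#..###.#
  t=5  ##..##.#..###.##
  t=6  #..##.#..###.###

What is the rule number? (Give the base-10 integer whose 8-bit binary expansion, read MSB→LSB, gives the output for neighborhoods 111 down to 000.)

  ###|#  b7=1 t=0,i=4
  ##.|.  b6=0 t=0,i=1
  #.#|#  b5=1 t=0,i=2
  #..|.  b4=0 t=0,i=7
  .##|#  b3=1 t=0,i=0
  .#.|.  b2=0 t=0,i=12
  ..#|#  b1=1 t=0,i=8
  ...|#  b0=1 t=0,i=14
  bits 10101011 = 171

171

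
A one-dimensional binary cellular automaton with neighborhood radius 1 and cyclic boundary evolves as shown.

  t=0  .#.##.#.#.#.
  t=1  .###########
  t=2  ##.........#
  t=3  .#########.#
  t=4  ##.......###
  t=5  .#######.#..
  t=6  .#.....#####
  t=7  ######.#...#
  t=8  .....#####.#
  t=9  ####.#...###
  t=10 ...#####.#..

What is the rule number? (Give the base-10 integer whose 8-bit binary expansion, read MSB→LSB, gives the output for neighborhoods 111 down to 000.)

125

  [7] ### => .  t=1,i=2
  [6] ##. => #  t=0,i=4
  [5] #.# => #  t=0,i=2
  [4] #.. => #  t=0,i=11
  [3] .## => #  t=0,i=3
  [2] .#. => #  t=0,i=1
  [1] ..# => .  t=0,i=0
  [0] ... => #  t=2,i=3
  bits 01111101 = 125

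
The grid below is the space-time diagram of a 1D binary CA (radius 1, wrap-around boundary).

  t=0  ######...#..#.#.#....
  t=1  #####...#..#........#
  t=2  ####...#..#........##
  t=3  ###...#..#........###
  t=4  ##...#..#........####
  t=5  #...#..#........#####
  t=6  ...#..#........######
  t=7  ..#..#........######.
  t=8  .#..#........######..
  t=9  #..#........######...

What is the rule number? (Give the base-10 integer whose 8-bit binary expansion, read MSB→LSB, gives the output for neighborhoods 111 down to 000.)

  [7] ### => #  t=0,i=1
  [6] ##. => .  t=0,i=5
  [5] #.# => .  t=0,i=13
  [4] #.. => .  t=0,i=6
  [3] .## => #  t=0,i=0
  [2] .#. => .  t=0,i=9
  [1] ..# => #  t=0,i=8
  [0] ... => .  t=0,i=7
  bits 10001010 = 138

138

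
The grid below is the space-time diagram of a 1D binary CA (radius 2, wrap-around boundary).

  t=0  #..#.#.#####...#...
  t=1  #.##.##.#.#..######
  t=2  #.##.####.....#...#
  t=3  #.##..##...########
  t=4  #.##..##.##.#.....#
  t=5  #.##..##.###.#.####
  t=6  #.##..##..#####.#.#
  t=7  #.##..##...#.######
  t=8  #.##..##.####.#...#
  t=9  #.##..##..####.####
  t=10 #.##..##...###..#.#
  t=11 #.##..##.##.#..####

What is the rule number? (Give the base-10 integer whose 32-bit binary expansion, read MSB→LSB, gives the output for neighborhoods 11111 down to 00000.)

  nb #####: next=.  (t=0,i=9, bit31=0)
  nb ####.: next=#  (t=0,i=10, bit30=1)
  nb ###.#: next=#  (t=1,i=0, bit29=1)
  nb ###..: next=.  (t=0,i=11, bit28=0)
  nb ##.##: next=.  (t=1,i=1, bit27=0)
  nb ##.#.: next=#  (t=1,i=7, bit26=1)
  nb ##..#: next=.  (t=3,i=4, bit25=0)
  nb ##...: next=.  (t=0,i=12, bit24=0)
  nb #.###: next=.  (t=0,i=7, bit23=0)
  nb #.##.: next=#  (t=1,i=2, bit22=1)
  nb #.#.#: next=#  (t=0,i=5, bit21=1)
  nb #.#..: next=.  (t=1,i=10, bit20=0)
  nb #..##: next=.  (t=1,i=12, bit19=0)
  nb #..#.: next=#  (t=0,i=2, bit18=1)
  nb #...#: next=#  (t=0,i=13, bit17=1)
  nb #....: next=.  (t=2,i=10, bit16=0)
  nb .####: next=#  (t=0,i=8, bit15=1)
  nb .###.: next=#  (t=5,i=10, bit14=1)
  nb .##.#: next=#  (t=1,i=3, bit13=1)
  nb .##..: next=#  (t=3,i=3, bit12=1)
  nb .#.##: next=#  (t=0,i=6, bit11=1)
  nb .#.#.: next=.  (t=0,i=4, bit10=0)
  nb .#..#: next=.  (t=0,i=1, bit9=0)
  nb .#...: next=#  (t=0,i=16, bit8=1)
  nb ..###: next=.  (t=1,i=13, bit7=0)
  nb ..##.: next=#  (t=2,i=18, bit6=1)
  nb ..#.#: next=#  (t=0,i=3, bit5=1)
  nb ..#..: next=#  (t=0,i=0, bit4=1)
  nb ...##: next=#  (t=2,i=17, bit3=1)
  nb ...#.: next=#  (t=0,i=14, bit2=1)
  nb ....#: next=#  (t=2,i=12, bit1=1)
  nb .....: next=#  (t=2,i=11, bit0=1)
  bits 01100100011001101111100101111111 = 1684470143

1684470143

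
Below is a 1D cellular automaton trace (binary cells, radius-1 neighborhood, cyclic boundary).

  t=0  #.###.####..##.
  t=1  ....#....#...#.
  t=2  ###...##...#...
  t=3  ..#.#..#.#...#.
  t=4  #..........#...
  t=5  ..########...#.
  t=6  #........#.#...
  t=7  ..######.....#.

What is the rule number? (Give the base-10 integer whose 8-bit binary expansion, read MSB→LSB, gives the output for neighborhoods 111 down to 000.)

65

  ### -> .   bit 7 = 0  t=0,i=3
  ##. -> #   bit 6 = 1  t=0,i=4
  #.# -> .   bit 5 = 0  t=0,i=1
  #.. -> .   bit 4 = 0  t=0,i=10
  .## -> .   bit 3 = 0  t=0,i=2
  .#. -> .   bit 2 = 0  t=0,i=0
  ..# -> .   bit 1 = 0  t=0,i=11
  ... -> #   bit 0 = 1  t=1,i=0
  bits 01000001 = 65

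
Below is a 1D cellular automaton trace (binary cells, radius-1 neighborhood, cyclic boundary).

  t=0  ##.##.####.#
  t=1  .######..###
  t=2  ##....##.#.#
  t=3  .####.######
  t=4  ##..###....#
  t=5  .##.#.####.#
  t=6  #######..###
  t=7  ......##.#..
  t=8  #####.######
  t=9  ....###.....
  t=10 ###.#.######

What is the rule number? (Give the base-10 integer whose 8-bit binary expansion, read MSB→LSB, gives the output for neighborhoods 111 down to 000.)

125

  ### -> .   bit 7 = 0  t=0,i=0
  ##. -> #   bit 6 = 1  t=0,i=1
  #.# -> #   bit 5 = 1  t=0,i=2
  #.. -> #   bit 4 = 1  t=1,i=7
  .## -> #   bit 3 = 1  t=0,i=3
  .#. -> #   bit 2 = 1  t=2,i=9
  ..# -> .   bit 1 = 0  t=1,i=8
  ... -> #   bit 0 = 1  t=2,i=3
  bits 01111101 = 125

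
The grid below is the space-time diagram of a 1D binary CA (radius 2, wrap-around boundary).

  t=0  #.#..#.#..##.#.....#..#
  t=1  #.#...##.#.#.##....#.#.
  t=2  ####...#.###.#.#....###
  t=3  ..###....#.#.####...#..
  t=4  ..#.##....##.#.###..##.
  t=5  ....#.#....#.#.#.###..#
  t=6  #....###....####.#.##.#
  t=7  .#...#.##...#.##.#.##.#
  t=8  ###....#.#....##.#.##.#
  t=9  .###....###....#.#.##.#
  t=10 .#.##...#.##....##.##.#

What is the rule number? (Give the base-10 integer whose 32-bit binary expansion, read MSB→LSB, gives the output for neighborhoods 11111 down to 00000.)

1945642384

  [31] ##### => .  t=2,i=0
  [30] ####. => #  t=2,i=2
  [29] ###.# => #  t=2,i=11
  [28] ###.. => #  t=2,i=3
  [27] ##.## => .  t=6,i=21
  [26] ##.#. => .  t=0,i=1
  [25] ##..# => #  t=4,i=18
  [24] ##... => #  t=1,i=15
  [23] #.### => #  t=2,i=9
  [22] #.##. => #  t=1,i=13
  [21] #.#.# => #  t=1,i=0
  [20] #.#.. => #  t=0,i=2
  [19] #..## => #  t=0,i=9
  [18] #..#. => .  t=0,i=4
  [17] #...# => .  t=1,i=4
  [16] #.... => .  t=0,i=15
  [15] .#### => .  t=2,i=21
  [14] .###. => .  t=2,i=10
  [13] .##.# => #  t=0,i=0
  [12] .##.. => .  t=1,i=14
  [11] .#.## => .  t=1,i=12
  [10] .#.#. => #  t=0,i=6
  [9] .#..# => .  t=0,i=3
  [8] .#... => #  t=0,i=14
  [7] ..### => #  t=2,i=20
  [6] ..##. => .  t=0,i=10
  [5] ..#.# => .  t=0,i=5
  [4] ..#.. => #  t=0,i=19
  [3] ...## => .  t=1,i=5
  [2] ...#. => .  t=0,i=18
  [1] ....# => .  t=0,i=17
  [0] ..... => .  t=0,i=16
  bits 01110011111110000010010110010000 = 1945642384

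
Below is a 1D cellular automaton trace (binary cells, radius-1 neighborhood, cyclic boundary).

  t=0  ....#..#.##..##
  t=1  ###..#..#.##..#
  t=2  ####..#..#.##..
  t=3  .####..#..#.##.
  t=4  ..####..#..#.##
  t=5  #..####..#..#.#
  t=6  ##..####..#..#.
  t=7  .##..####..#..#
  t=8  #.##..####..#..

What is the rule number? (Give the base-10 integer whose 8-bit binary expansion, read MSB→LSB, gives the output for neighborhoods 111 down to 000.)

  ### -> #   bit 7 = 1  t=1,i=0
  ##. -> #   bit 6 = 1  t=0,i=10
  #.# -> #   bit 5 = 1  t=0,i=8
  #.. -> #   bit 4 = 1  t=0,i=0
  .## -> .   bit 3 = 0  t=0,i=9
  .#. -> .   bit 2 = 0  t=0,i=4
  ..# -> .   bit 1 = 0  t=0,i=3
  ... -> #   bit 0 = 1  t=0,i=1
  bits 11110001 = 241

241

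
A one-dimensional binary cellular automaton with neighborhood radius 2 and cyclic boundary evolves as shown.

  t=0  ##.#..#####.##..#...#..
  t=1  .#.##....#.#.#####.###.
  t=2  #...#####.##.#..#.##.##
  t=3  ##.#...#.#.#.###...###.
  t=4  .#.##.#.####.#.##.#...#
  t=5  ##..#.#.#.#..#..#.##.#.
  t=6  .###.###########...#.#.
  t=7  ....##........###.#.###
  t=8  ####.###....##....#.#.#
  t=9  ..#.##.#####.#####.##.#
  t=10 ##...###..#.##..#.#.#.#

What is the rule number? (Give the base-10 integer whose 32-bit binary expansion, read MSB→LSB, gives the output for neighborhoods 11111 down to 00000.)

1538602782

  #####|.  b31=0 t=0,i=8
  ####.|#  b30=1 t=0,i=9
  ###.#|.  b29=0 t=0,i=10
  ###..|#  b28=1 t=1,i=21
  ##.##|#  b27=1 t=0,i=11
  ##.#.|.  b26=0 t=0,i=2
  ##..#|#  b25=1 t=0,i=14
  ##...|#  b24=1 t=1,i=5
  #.###|#  b23=1 t=1,i=13
  #.##.|.  b22=0 t=0,i=12
  #.#.#|#  b21=1 t=1,i=11
  #.#..|#  b20=1 t=0,i=3
  #..##|.  b19=0 t=0,i=5
  #..#.|#  b18=1 t=0,i=15
  #...#|.  b17=0 t=0,i=18
  #....|#  b16=1 t=1,i=6
  .####|.  b15=0 t=0,i=7
  .###.|.  b14=0 t=1,i=20
  .##.#|#  b13=1 t=0,i=1
  .##..|#  b12=1 t=0,i=13
  .#.##|.  b11=0 t=1,i=2
  .#.#.|#  b10=1 t=1,i=10
  .#..#|#  b9=1 t=0,i=4
  .#...|#  b8=1 t=0,i=17
  ..###|.  b7=0 t=0,i=6
  ..##.|.  b6=0 t=0,i=0
  ..#.#|.  b5=0 t=1,i=1
  ..#..|#  b4=1 t=0,i=16
  ...##|#  b3=1 t=2,i=3
  ...#.|#  b2=1 t=0,i=19
  ....#|#  b1=1 t=1,i=7
  .....|.  b0=0 t=7,i=8
  bits 01011011101101010011011100011110 = 1538602782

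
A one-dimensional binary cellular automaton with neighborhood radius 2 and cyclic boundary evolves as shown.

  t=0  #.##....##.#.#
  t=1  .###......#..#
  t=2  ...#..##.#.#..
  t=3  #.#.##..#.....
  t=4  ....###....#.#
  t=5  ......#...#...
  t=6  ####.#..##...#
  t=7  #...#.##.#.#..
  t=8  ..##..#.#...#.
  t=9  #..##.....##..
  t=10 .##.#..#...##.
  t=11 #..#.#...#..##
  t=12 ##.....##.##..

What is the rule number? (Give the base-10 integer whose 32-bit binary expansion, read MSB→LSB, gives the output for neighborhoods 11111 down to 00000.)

508203525

  ##### -> .   bit 31 = 0  t=6,i=1
  ####. -> .   bit 30 = 0  t=6,i=2
  ###.# -> .   bit 29 = 0  t=6,i=3
  ###.. -> #   bit 28 = 1  t=1,i=3
  ##.## -> #   bit 27 = 1  t=0,i=1
  ##.#. -> #   bit 26 = 1  t=0,i=10
  ##..# -> #   bit 25 = 1  t=3,i=6
  ##... -> .   bit 24 = 0  t=0,i=4
  #.### -> .   bit 23 = 0  t=1,i=1
  #.##. -> #   bit 22 = 1  t=0,i=2
  #.#.# -> .   bit 21 = 0  t=0,i=11
  #.#.. -> .   bit 20 = 0  t=2,i=11
  #..## -> #   bit 19 = 1  t=2,i=5
  #..#. -> .   bit 18 = 0  t=1,i=12
  #...# -> #   bit 17 = 1  t=5,i=8
  #.... -> .   bit 16 = 0  t=0,i=5
  .#### -> #   bit 15 = 1  t=6,i=0
  .###. -> .   bit 14 = 0  t=1,i=2
  .##.# -> .   bit 13 = 0  t=0,i=0
  .##.. -> #   bit 12 = 1  t=0,i=3
  .#.## -> .   bit 11 = 0  t=0,i=12
  .#.#. -> .   bit 10 = 0  t=2,i=10
  .#..# -> #   bit 9 = 1  t=1,i=11
  .#... -> .   bit 8 = 0  t=2,i=12
  ..### -> .   bit 7 = 0  t=4,i=4
  ..##. -> .   bit 6 = 0  t=0,i=8
  ..#.# -> .   bit 5 = 0  t=1,i=13
  ..#.. -> .   bit 4 = 0  t=1,i=10
  ...## -> .   bit 3 = 0  t=0,i=7
  ...#. -> #   bit 2 = 1  t=1,i=9
  ....# -> .   bit 1 = 0  t=0,i=6
  ..... -> #   bit 0 = 1  t=1,i=6
  bits 00011110010010101001001000000101 = 508203525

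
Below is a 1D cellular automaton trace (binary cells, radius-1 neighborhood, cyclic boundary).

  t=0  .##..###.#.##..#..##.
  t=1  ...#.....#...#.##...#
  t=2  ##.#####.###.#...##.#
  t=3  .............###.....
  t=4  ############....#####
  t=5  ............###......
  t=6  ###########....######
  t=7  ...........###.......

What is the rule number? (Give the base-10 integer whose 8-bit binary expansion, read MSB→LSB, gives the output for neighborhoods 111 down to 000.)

  ###|.  b7=0 t=0,i=6
  ##.|.  b6=0 t=0,i=2
  #.#|.  b5=0 t=0,i=8
  #..|#  b4=1 t=0,i=3
  .##|.  b3=0 t=0,i=1
  .#.|#  b2=1 t=0,i=9
  ..#|.  b1=0 t=0,i=0
  ...|#  b0=1 t=1,i=1
  bits 00010101 = 21

21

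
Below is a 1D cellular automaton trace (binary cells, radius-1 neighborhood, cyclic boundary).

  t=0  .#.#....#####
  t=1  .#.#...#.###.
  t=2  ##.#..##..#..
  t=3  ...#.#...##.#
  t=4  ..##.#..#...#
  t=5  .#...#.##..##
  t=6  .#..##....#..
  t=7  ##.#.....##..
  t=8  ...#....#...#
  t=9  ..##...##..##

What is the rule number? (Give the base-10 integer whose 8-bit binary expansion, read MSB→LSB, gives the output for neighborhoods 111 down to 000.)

  ### -> #   bit 7 = 1  t=0,i=9
  ##. -> .   bit 6 = 0  t=0,i=12
  #.# -> .   bit 5 = 0  t=0,i=0
  #.. -> .   bit 4 = 0  t=0,i=4
  .## -> .   bit 3 = 0  t=0,i=8
  .#. -> #   bit 2 = 1  t=0,i=1
  ..# -> #   bit 1 = 1  t=0,i=7
  ... -> .   bit 0 = 0  t=0,i=5
  bits 10000110 = 134

134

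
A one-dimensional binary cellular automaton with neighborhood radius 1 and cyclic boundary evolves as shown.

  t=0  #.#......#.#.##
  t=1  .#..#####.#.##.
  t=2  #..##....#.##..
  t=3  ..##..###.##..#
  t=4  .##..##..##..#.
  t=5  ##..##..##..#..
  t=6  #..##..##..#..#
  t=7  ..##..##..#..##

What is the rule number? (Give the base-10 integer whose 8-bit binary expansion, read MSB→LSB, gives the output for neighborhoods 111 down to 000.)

43

  ### -> .   bit 7 = 0  t=0,i=14
  ##. -> .   bit 6 = 0  t=0,i=0
  #.# -> #   bit 5 = 1  t=0,i=1
  #.. -> .   bit 4 = 0  t=0,i=3
  .## -> #   bit 3 = 1  t=0,i=13
  .#. -> .   bit 2 = 0  t=0,i=2
  ..# -> #   bit 1 = 1  t=0,i=8
  ... -> #   bit 0 = 1  t=0,i=4
  bits 00101011 = 43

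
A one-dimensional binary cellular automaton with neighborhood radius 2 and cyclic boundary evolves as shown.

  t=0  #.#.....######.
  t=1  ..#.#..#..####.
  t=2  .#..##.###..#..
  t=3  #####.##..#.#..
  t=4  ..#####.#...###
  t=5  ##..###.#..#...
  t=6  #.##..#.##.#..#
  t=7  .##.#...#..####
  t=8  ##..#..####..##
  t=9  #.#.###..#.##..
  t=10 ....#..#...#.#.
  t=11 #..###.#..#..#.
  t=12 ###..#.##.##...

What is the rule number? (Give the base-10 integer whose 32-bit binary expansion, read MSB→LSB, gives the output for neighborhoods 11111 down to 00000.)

3940090460

  nb #####: next=#  (t=0,i=10, bit31=1)
  nb ####.: next=#  (t=0,i=12, bit30=1)
  nb ###.#: next=#  (t=0,i=13, bit29=1)
  nb ###..: next=.  (t=1,i=13, bit28=0)
  nb ##.##: next=#  (t=2,i=6, bit27=1)
  nb ##.#.: next=.  (t=0,i=14, bit26=0)
  nb ##..#: next=#  (t=2,i=10, bit25=1)
  nb ##...: next=.  (t=1,i=14, bit24=0)
  nb #.###: next=#  (t=2,i=7, bit23=1)
  nb #.##.: next=#  (t=3,i=6, bit22=1)
  nb #.#.#: next=.  (t=0,i=0, bit21=0)
  nb #.#..: next=#  (t=0,i=2, bit20=1)
  nb #..##: next=#  (t=1,i=9, bit19=1)
  nb #..#.: next=.  (t=1,i=6, bit18=0)
  nb #...#: next=.  (t=1,i=0, bit17=0)
  nb #....: next=#  (t=0,i=4, bit16=1)
  nb .####: next=.  (t=0,i=9, bit15=0)
  nb .###.: next=.  (t=2,i=8, bit14=0)
  nb .##.#: next=.  (t=2,i=5, bit13=0)
  nb .##..: next=.  (t=3,i=7, bit12=0)
  nb .#.##: next=.  (t=6,i=7, bit11=0)
  nb .#.#.: next=.  (t=0,i=1, bit10=0)
  nb .#..#: next=#  (t=1,i=5, bit9=1)
  nb .#...: next=.  (t=0,i=3, bit8=0)
  nb ..###: next=.  (t=0,i=8, bit7=0)
  nb ..##.: next=#  (t=2,i=4, bit6=1)
  nb ..#.#: next=.  (t=1,i=2, bit5=0)
  nb ..#..: next=#  (t=1,i=7, bit4=1)
  nb ...##: next=#  (t=0,i=7, bit3=1)
  nb ...#.: next=#  (t=1,i=1, bit2=1)
  nb ....#: next=.  (t=0,i=6, bit1=0)
  nb .....: next=.  (t=0,i=5, bit0=0)
  bits 11101010110110010000001001011100 = 3940090460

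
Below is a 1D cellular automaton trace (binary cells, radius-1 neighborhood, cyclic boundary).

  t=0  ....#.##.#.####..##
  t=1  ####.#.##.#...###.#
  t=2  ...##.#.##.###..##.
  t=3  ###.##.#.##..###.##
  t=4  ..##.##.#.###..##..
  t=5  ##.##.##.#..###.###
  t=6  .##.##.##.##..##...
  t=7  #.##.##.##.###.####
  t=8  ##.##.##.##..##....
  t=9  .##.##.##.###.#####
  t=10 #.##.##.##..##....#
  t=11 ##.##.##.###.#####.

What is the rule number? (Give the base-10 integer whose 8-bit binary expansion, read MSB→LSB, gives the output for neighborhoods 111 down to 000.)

115

  nb ###: next=.  (t=0,i=12, bit7=0)
  nb ##.: next=#  (t=0,i=7, bit6=1)
  nb #.#: next=#  (t=0,i=5, bit5=1)
  nb #..: next=#  (t=0,i=0, bit4=1)
  nb .##: next=.  (t=0,i=6, bit3=0)
  nb .#.: next=.  (t=0,i=4, bit2=0)
  nb ..#: next=#  (t=0,i=3, bit1=1)
  nb ...: next=#  (t=0,i=1, bit0=1)
  bits 01110011 = 115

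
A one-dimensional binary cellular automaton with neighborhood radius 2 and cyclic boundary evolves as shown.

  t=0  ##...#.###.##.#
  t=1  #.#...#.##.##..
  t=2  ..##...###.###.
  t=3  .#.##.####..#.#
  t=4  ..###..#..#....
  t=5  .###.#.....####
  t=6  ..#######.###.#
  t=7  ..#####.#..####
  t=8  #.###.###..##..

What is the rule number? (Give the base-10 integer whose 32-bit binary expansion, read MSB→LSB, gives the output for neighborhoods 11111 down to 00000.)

2807167369

  nb #####: next=#  (t=6,i=4, bit31=1)
  nb ####.: next=.  (t=3,i=8, bit30=0)
  nb ###.#: next=#  (t=0,i=9, bit29=1)
  nb ###..: next=.  (t=0,i=1, bit28=0)
  nb ##.##: next=.  (t=0,i=10, bit27=0)
  nb ##.#.: next=#  (t=5,i=4, bit26=1)
  nb ##..#: next=#  (t=1,i=13, bit25=1)
  nb ##...: next=#  (t=0,i=2, bit24=1)
  nb #.###: next=.  (t=0,i=7, bit23=0)
  nb #.##.: next=#  (t=0,i=11, bit22=1)
  nb #.#.#: next=.  (t=3,i=1, bit21=0)
  nb #.#..: next=#  (t=1,i=2, bit20=1)
  nb #..##: next=.  (t=6,i=1, bit19=0)
  nb #..#.: next=.  (t=1,i=14, bit18=0)
  nb #...#: next=.  (t=0,i=3, bit17=0)
  nb #....: next=#  (t=4,i=12, bit16=1)
  nb .####: next=#  (t=3,i=7, bit15=1)
  nb .###.: next=#  (t=0,i=0, bit14=1)
  nb .##.#: next=#  (t=0,i=12, bit13=1)
  nb .##..: next=#  (t=1,i=12, bit12=1)
  nb .#.##: next=#  (t=0,i=6, bit11=1)
  nb .#.#.: next=.  (t=1,i=1, bit10=0)
  nb .#..#: next=.  (t=4,i=8, bit9=0)
  nb .#...: next=#  (t=1,i=3, bit8=1)
  nb ..###: next=#  (t=2,i=7, bit7=1)
  nb ..##.: next=.  (t=2,i=2, bit6=0)
  nb ..#.#: next=.  (t=0,i=5, bit5=0)
  nb ..#..: next=.  (t=4,i=7, bit4=0)
  nb ...##: next=#  (t=2,i=1, bit3=1)
  nb ...#.: next=.  (t=0,i=4, bit2=0)
  nb ....#: next=.  (t=4,i=0, bit1=0)
  nb .....: next=#  (t=4,i=13, bit0=1)
  bits 10100111010100011111100110001001 = 2807167369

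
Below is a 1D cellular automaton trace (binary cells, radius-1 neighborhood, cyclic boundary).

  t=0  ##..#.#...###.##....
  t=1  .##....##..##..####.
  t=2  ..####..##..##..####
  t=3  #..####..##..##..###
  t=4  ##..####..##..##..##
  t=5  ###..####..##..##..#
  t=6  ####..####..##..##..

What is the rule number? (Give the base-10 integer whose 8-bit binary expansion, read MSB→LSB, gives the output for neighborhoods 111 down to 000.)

209

  ### -> #   bit 7 = 1  t=0,i=11
  ##. -> #   bit 6 = 1  t=0,i=1
  #.# -> .   bit 5 = 0  t=0,i=5
  #.. -> #   bit 4 = 1  t=0,i=2
  .## -> .   bit 3 = 0  t=0,i=0
  .#. -> .   bit 2 = 0  t=0,i=4
  ..# -> .   bit 1 = 0  t=0,i=3
  ... -> #   bit 0 = 1  t=0,i=8
  bits 11010001 = 209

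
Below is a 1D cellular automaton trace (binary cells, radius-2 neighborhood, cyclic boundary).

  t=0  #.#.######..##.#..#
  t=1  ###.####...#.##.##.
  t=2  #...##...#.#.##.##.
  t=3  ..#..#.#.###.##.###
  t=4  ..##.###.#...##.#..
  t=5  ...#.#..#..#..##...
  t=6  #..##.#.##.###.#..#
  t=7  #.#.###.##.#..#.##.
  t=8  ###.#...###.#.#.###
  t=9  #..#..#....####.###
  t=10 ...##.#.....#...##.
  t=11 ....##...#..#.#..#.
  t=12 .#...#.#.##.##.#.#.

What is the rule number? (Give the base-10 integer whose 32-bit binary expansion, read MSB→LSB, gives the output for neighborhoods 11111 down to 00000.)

  #####|#  b31=1 t=0,i=6
  ####.|.  b30=0 t=0,i=8
  ###.#|.  b29=0 t=1,i=2
  ###..|.  b28=0 t=0,i=9
  ##.##|.  b27=0 t=1,i=3
  ##.#.|#  b26=1 t=0,i=1
  ##..#|.  b25=0 t=0,i=10
  ##...|.  b24=0 t=1,i=8
  #.###|#  b23=1 t=0,i=4
  #.##.|#  b22=1 t=1,i=13
  #.#.#|#  b21=1 t=0,i=2
  #.#..|.  b20=0 t=0,i=15
  #..##|#  b19=1 t=0,i=11
  #..#.|.  b18=0 t=3,i=1
  #...#|#  b17=1 t=1,i=9
  #....|.  b16=0 t=4,i=18
  .####|#  b15=1 t=0,i=5
  .###.|.  b14=0 t=1,i=1
  .##.#|#  b13=1 t=0,i=0
  .##..|#  b12=1 t=2,i=5
  .#.##|.  b11=0 t=0,i=3
  .#.#.|#  b10=1 t=2,i=10
  .#..#|#  b9=1 t=0,i=16
  .#...|.  b8=0 t=2,i=1
  ..###|.  b7=0 t=8,i=8
  ..##.|.  b6=0 t=0,i=12
  ..#.#|#  b5=1 t=1,i=11
  ..#..|#  b4=1 t=3,i=2
  ...##|.  b3=0 t=2,i=3
  ...#.|.  b2=0 t=1,i=10
  ....#|.  b1=0 t=4,i=0
  .....|#  b0=1 t=5,i=0
  bits 10000100111010101011011000110001 = 2229974577

2229974577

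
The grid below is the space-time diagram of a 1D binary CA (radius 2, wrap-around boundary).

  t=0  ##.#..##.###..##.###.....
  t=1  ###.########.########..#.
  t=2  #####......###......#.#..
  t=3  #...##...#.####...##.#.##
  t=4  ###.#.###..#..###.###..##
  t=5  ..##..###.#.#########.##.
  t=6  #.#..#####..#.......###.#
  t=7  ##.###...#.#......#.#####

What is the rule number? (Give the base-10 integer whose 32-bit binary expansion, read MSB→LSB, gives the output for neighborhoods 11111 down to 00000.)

1036936902

  ##### -> .   bit 31 = 0  t=1,i=6
  ####. -> .   bit 30 = 0  t=1,i=10
  ###.# -> #   bit 29 = 1  t=1,i=2
  ###.. -> #   bit 28 = 1  t=0,i=11
  ##.## -> #   bit 27 = 1  t=0,i=8
  ##.#. -> #   bit 26 = 1  t=0,i=2
  ##..# -> .   bit 25 = 0  t=0,i=12
  ##... -> #   bit 24 = 1  t=0,i=20
  #.### -> #   bit 23 = 1  t=0,i=9
  #.##. -> #   bit 22 = 1  t=5,i=22
  #.#.# -> .   bit 21 = 0  t=3,i=21
  #.#.. -> .   bit 20 = 0  t=0,i=3
  #..## -> #   bit 19 = 1  t=0,i=5
  #..#. -> #   bit 18 = 1  t=1,i=22
  #...# -> #   bit 17 = 1  t=3,i=2
  #.... -> .   bit 16 = 0  t=0,i=21
  .#### -> .   bit 15 = 0  t=1,i=5
  .###. -> #   bit 14 = 1  t=0,i=10
  .##.# -> #   bit 13 = 1  t=0,i=1
  .##.. -> .   bit 12 = 0  t=3,i=5
  .#.## -> .   bit 11 = 0  t=1,i=24
  .#.#. -> #   bit 10 = 1  t=2,i=21
  .#..# -> #   bit 9 = 1  t=0,i=4
  .#... -> .   bit 8 = 0  t=6,i=13
  ..### -> #   bit 7 = 1  t=2,i=0
  ..##. -> #   bit 6 = 1  t=0,i=0
  ..#.# -> .   bit 5 = 0  t=1,i=23
  ..#.. -> .   bit 4 = 0  t=4,i=11
  ...## -> .   bit 3 = 0  t=0,i=24
  ...#. -> #   bit 2 = 1  t=2,i=19
  ....# -> #   bit 1 = 1  t=0,i=23
  ..... -> .   bit 0 = 0  t=0,i=22
  bits 00111101110011100110011011000110 = 1036936902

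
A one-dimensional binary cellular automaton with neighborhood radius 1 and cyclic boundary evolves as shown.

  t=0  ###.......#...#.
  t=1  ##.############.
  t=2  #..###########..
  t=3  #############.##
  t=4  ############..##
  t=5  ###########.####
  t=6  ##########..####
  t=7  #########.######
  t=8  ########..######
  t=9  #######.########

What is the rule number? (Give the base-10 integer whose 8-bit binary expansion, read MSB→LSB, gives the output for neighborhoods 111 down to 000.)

159

  ### -> #   bit 7 = 1  t=0,i=1
  ##. -> .   bit 6 = 0  t=0,i=2
  #.# -> .   bit 5 = 0  t=0,i=15
  #.. -> #   bit 4 = 1  t=0,i=3
  .## -> #   bit 3 = 1  t=0,i=0
  .#. -> #   bit 2 = 1  t=0,i=10
  ..# -> #   bit 1 = 1  t=0,i=9
  ... -> #   bit 0 = 1  t=0,i=4
  bits 10011111 = 159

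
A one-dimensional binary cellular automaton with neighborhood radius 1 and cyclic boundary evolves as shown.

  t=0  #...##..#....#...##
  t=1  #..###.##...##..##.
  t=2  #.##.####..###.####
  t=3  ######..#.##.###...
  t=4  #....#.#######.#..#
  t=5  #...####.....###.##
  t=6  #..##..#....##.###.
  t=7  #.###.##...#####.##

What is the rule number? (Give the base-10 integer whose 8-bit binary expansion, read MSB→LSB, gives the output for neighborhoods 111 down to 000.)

  [7] ### => .  t=0,i=18
  [6] ##. => #  t=0,i=0
  [5] #.# => #  t=1,i=6
  [4] #.. => .  t=0,i=1
  [3] .## => #  t=0,i=4
  [2] .#. => #  t=0,i=8
  [1] ..# => #  t=0,i=3
  [0] ... => .  t=0,i=2
  bits 01101110 = 110

110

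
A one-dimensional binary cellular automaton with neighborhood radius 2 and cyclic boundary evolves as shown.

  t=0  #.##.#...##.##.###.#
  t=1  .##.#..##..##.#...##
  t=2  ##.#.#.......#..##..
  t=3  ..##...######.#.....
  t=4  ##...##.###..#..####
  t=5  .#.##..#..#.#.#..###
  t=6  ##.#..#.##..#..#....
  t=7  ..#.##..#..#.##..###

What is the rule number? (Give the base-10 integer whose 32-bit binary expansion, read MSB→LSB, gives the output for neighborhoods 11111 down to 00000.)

2624029199

  [31] ##### => #  t=3,i=9
  [30] ####. => .  t=3,i=11
  [29] ###.# => .  t=0,i=17
  [28] ###.. => #  t=4,i=1
  [27] ##.## => #  t=0,i=1
  [26] ##.#. => #  t=0,i=4
  [25] ##..# => .  t=1,i=9
  [24] ##... => .  t=3,i=4
  [23] #.### => .  t=0,i=15
  [22] #.##. => #  t=0,i=2
  [21] #.#.# => #  t=2,i=3
  [20] #.#.. => .  t=0,i=5
  [19] #..## => .  t=1,i=6
  [18] #..#. => #  t=4,i=12
  [17] #...# => #  t=0,i=7
  [16] #.... => #  t=2,i=7
  [15] .#### => #  t=3,i=8
  [14] .###. => .  t=0,i=16
  [13] .##.# => .  t=0,i=0
  [12] .##.. => .  t=1,i=8
  [11] .#.## => .  t=5,i=2
  [10] .#.#. => .  t=2,i=4
  [9] .#..# => #  t=1,i=5
  [8] .#... => .  t=0,i=6
  [7] ..### => .  t=3,i=7
  [6] ..##. => .  t=0,i=9
  [5] ..#.# => .  t=5,i=10
  [4] ..#.. => .  t=2,i=13
  [3] ...## => #  t=0,i=8
  [2] ...#. => #  t=2,i=12
  [1] ....# => #  t=2,i=11
  [0] ..... => #  t=2,i=8
  bits 10011100011001111000001000001111 = 2624029199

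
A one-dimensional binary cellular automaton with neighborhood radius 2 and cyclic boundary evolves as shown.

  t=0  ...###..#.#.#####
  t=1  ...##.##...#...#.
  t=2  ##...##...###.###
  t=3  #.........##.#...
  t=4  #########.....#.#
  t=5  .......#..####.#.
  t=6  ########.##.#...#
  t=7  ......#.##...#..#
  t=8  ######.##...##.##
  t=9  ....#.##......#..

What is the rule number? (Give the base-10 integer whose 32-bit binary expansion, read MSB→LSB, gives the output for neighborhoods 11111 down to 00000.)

  [31] ##### => .  t=0,i=14
  [30] ####. => #  t=0,i=15
  [29] ###.# => .  t=2,i=12
  [28] ###.. => .  t=0,i=5
  [27] ##.## => #  t=1,i=5
  [26] ##.#. => .  t=3,i=12
  [25] ##..# => #  t=0,i=6
  [24] ##... => .  t=0,i=0
  [23] #.### => .  t=0,i=12
  [22] #.##. => #  t=1,i=6
  [21] #.#.# => .  t=0,i=10
  [20] #.#.. => .  t=3,i=13
  [19] #..## => #  t=5,i=9
  [18] #..#. => #  t=0,i=7
  [17] #...# => .  t=0,i=1
  [16] #.... => #  t=1,i=0
  [15] .#### => .  t=0,i=13
  [14] .###. => #  t=0,i=4
  [13] .##.# => .  t=1,i=4
  [12] .##.. => .  t=1,i=7
  [11] .#.## => #  t=0,i=11
  [10] .#.#. => .  t=0,i=9
  [9] .#..# => .  t=5,i=8
  [8] .#... => #  t=1,i=12
  [7] ..### => #  t=0,i=3
  [6] ..##. => .  t=1,i=3
  [5] ..#.# => .  t=0,i=8
  [4] ..#.. => #  t=1,i=11
  [3] ...## => .  t=0,i=2
  [2] ...#. => #  t=1,i=10
  [1] ....# => #  t=1,i=1
  [0] ..... => #  t=3,i=3
  bits 01001010010011010100100110010111 = 1246579095

1246579095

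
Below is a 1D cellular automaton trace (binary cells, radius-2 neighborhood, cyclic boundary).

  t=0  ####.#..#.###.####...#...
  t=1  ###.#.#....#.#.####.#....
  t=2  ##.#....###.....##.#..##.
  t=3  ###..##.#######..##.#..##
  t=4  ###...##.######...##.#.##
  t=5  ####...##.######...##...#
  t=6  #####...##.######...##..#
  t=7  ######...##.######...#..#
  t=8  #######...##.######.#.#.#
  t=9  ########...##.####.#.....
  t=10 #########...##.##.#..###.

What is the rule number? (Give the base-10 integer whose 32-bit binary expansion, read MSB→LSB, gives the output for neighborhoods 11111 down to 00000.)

  #####|#  b31=1 t=3,i=0
  ####.|#  b30=1 t=0,i=2
  ###.#|.  b29=0 t=0,i=3
  ###..|#  b28=1 t=0,i=17
  ##.##|#  b27=1 t=0,i=13
  ##.#.|#  b26=1 t=0,i=4
  ##..#|.  b25=0 t=3,i=3
  ##...|#  b24=1 t=0,i=18
  #.###|.  b23=0 t=0,i=10
  #.##.|#  b22=1 t=2,i=0
  #.#.#|.  b21=0 t=1,i=4
  #.#..|.  b20=0 t=0,i=5
  #..##|.  b19=0 t=2,i=21
  #..#.|.  b18=0 t=0,i=7
  #...#|.  b17=0 t=0,i=19
  #....|#  b16=1 t=1,i=8
  .####|#  b15=1 t=0,i=1
  .###.|#  b14=1 t=0,i=11
  .##.#|#  b13=1 t=2,i=1
  .##..|#  b12=1 t=5,i=20
  .#.##|.  b11=0 t=0,i=9
  .#.#.|.  b10=0 t=1,i=5
  .#..#|#  b9=1 t=0,i=6
  .#...|.  b8=0 t=0,i=22
  ..###|#  b7=1 t=0,i=0
  ..##.|.  b6=0 t=2,i=16
  ..#.#|.  b5=0 t=0,i=8
  ..#..|.  b4=0 t=0,i=21
  ...##|.  b3=0 t=0,i=24
  ...#.|#  b2=1 t=0,i=20
  ....#|#  b1=1 t=1,i=9
  .....|#  b0=1 t=2,i=13
  bits 11011101010000011111001010000111 = 3712086663

3712086663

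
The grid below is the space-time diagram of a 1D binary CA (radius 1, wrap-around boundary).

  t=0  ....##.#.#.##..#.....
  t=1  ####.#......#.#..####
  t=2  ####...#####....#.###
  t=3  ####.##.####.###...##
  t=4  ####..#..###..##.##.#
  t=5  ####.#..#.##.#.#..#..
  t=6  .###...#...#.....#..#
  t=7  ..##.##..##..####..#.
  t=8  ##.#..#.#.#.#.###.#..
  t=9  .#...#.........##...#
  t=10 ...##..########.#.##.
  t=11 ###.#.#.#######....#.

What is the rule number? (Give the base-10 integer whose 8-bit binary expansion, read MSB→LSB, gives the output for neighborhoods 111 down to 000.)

  [7] ### => #  t=1,i=0
  [6] ##. => #  t=0,i=5
  [5] #.# => .  t=0,i=6
  [4] #.. => .  t=0,i=13
  [3] .## => .  t=0,i=4
  [2] .#. => .  t=0,i=7
  [1] ..# => #  t=0,i=3
  [0] ... => #  t=0,i=0
  bits 11000011 = 195

195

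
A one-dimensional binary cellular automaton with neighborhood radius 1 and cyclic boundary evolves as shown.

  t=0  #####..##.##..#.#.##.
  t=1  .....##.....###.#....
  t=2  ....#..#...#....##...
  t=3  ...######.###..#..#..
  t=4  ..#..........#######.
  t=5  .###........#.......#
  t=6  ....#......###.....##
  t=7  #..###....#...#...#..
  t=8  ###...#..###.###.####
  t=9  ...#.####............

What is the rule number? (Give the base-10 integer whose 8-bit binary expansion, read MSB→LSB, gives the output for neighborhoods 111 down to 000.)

  nb ###: next=.  (t=0,i=1, bit7=0)
  nb ##.: next=.  (t=0,i=4, bit6=0)
  nb #.#: next=.  (t=0,i=9, bit5=0)
  nb #..: next=#  (t=0,i=5, bit4=1)
  nb .##: next=.  (t=0,i=0, bit3=0)
  nb .#.: next=#  (t=0,i=14, bit2=1)
  nb ..#: next=#  (t=0,i=6, bit1=1)
  nb ...: next=.  (t=1,i=0, bit0=0)
  bits 00010110 = 22

22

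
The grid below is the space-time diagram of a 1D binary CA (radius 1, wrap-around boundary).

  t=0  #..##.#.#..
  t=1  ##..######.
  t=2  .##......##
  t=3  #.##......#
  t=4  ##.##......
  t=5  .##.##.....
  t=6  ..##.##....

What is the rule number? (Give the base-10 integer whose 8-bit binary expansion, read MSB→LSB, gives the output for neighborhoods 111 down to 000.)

  ###|.  b7=0 t=1,i=5
  ##.|#  b6=1 t=0,i=4
  #.#|#  b5=1 t=0,i=5
  #..|#  b4=1 t=0,i=1
  .##|.  b3=0 t=0,i=3
  .#.|#  b2=1 t=0,i=0
  ..#|.  b1=0 t=0,i=2
  ...|.  b0=0 t=2,i=4
  bits 01110100 = 116

116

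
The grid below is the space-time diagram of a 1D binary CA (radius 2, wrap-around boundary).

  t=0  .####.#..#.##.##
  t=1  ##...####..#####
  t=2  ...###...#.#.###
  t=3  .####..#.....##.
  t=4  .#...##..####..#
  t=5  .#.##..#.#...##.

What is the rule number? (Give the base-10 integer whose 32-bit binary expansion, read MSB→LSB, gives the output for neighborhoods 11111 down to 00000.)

2396480139

  [31] ##### => #  t=1,i=13
  [30] ####. => .  t=0,i=3
  [29] ###.# => .  t=0,i=4
  [28] ###.. => .  t=1,i=1
  [27] ##.## => #  t=0,i=0
  [26] ##.#. => #  t=0,i=5
  [25] ##..# => #  t=1,i=9
  [24] ##... => .  t=1,i=2
  [23] #.### => #  t=0,i=1
  [22] #.##. => #  t=0,i=11
  [21] #.#.# => .  t=2,i=11
  [20] #.#.. => #  t=0,i=6
  [19] #..## => .  t=1,i=10
  [18] #..#. => #  t=0,i=8
  [17] #...# => #  t=1,i=3
  [16] #.... => #  t=3,i=9
  [15] .#### => .  t=0,i=2
  [14] .###. => #  t=2,i=4
  [13] .##.# => #  t=0,i=12
  [12] .##.. => .  t=3,i=14
  [11] .#.## => .  t=0,i=10
  [10] .#.#. => .  t=2,i=10
  [9] .#..# => #  t=0,i=7
  [8] .#... => .  t=3,i=8
  [7] ..### => #  t=1,i=5
  [6] ..##. => .  t=3,i=13
  [5] ..#.# => .  t=0,i=9
  [4] ..#.. => .  t=3,i=7
  [3] ...## => #  t=1,i=4
  [2] ...#. => .  t=2,i=8
  [1] ....# => #  t=3,i=11
  [0] ..... => #  t=3,i=10
  bits 10001110110101110110001010001011 = 2396480139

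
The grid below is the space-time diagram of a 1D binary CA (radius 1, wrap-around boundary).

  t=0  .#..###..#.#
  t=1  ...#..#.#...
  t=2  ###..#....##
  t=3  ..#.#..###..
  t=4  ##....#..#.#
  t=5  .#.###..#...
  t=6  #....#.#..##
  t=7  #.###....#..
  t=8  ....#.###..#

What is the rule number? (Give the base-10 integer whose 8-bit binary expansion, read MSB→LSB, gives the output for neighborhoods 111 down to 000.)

  ###|.  b7=0 t=0,i=5
  ##.|#  b6=1 t=0,i=6
  #.#|.  b5=0 t=0,i=0
  #..|.  b4=0 t=0,i=2
  .##|.  b3=0 t=0,i=4
  .#.|.  b2=0 t=0,i=1
  ..#|#  b1=1 t=0,i=3
  ...|#  b0=1 t=1,i=0
  bits 01000011 = 67

67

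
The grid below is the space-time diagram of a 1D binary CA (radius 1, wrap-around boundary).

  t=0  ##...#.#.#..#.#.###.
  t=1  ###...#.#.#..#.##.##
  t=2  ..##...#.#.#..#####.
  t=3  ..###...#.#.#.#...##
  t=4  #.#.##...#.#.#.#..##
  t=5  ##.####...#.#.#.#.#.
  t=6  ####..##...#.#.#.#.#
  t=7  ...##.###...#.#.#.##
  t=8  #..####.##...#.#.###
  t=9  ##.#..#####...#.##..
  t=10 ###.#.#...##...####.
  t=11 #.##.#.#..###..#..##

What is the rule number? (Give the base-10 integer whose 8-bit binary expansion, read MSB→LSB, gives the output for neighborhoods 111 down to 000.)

120

  ### -> .   bit 7 = 0  t=0,i=17
  ##. -> #   bit 6 = 1  t=0,i=1
  #.# -> #   bit 5 = 1  t=0,i=6
  #.. -> #   bit 4 = 1  t=0,i=2
  .## -> #   bit 3 = 1  t=0,i=0
  .#. -> .   bit 2 = 0  t=0,i=5
  ..# -> .   bit 1 = 0  t=0,i=4
  ... -> .   bit 0 = 0  t=0,i=3
  bits 01111000 = 120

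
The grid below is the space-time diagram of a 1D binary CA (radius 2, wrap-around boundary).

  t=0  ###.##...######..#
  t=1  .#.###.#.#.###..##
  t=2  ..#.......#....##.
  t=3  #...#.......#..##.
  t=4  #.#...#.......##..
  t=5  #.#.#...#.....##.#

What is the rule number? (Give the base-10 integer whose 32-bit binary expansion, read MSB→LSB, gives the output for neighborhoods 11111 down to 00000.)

  ##### -> #   bit 31 = 1  t=0,i=11
  ####. -> #   bit 30 = 1  t=0,i=1
  ###.# -> .   bit 29 = 0  t=0,i=2
  ###.. -> .   bit 28 = 0  t=0,i=14
  ##.## -> #   bit 27 = 1  t=0,i=3
  ##.#. -> .   bit 26 = 0  t=1,i=0
  ##..# -> .   bit 25 = 0  t=0,i=15
  ##... -> .   bit 24 = 0  t=0,i=6
  #.### -> .   bit 23 = 0  t=1,i=3
  #.##. -> #   bit 22 = 1  t=0,i=4
  #.#.# -> .   bit 21 = 0  t=1,i=1
  #.#.. -> #   bit 20 = 1  t=3,i=0
  #..## -> #   bit 19 = 1  t=0,i=16
  #..#. -> #   bit 18 = 1  t=4,i=17
  #...# -> #   bit 17 = 1  t=0,i=7
  #.... -> #   bit 16 = 1  t=2,i=4
  .#### -> .   bit 15 = 0  t=0,i=0
  .###. -> .   bit 14 = 0  t=1,i=4
  .##.# -> .   bit 13 = 0  t=1,i=17
  .##.. -> #   bit 12 = 1  t=0,i=5
  .#.## -> #   bit 11 = 1  t=1,i=2
  .#.#. -> .   bit 10 = 0  t=1,i=8
  .#..# -> .   bit 9 = 0  t=3,i=13
  .#... -> .   bit 8 = 0  t=2,i=3
  ..### -> #   bit 7 = 1  t=0,i=9
  ..##. -> #   bit 6 = 1  t=1,i=16
  ..#.# -> #   bit 5 = 1  t=4,i=0
  ..#.. -> .   bit 4 = 0  t=2,i=2
  ...## -> .   bit 3 = 0  t=0,i=8
  ...#. -> .   bit 2 = 0  t=2,i=1
  ....# -> .   bit 1 = 0  t=2,i=8
  ..... -> .   bit 0 = 0  t=2,i=5
  bits 11001000010111110001100011100000 = 3361675488

3361675488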